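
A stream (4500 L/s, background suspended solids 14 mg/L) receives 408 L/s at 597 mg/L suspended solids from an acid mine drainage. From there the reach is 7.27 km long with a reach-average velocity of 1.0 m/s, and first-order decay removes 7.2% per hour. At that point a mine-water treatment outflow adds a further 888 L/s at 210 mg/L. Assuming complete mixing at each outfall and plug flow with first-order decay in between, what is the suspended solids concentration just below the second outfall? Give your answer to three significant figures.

77.7 mg/L

Mass balance: C = (4500·14.00 + 408.0·597.0) / 4908 = 306600/4908 = 62.46 mg/L; combined flow 4908 L/s.
Travel time t = 7.27·1000 / 1.0 = 7270 s = 2.019 h.
7.2%/h lost → k = −ln(1 − 0.072) = 0.07472 h⁻¹.
After decay, C = 62.46 × e^(−kt) = 62.46 × 0.8599 = 53.72 mg/L.
At the second outfall, C = (4908·53.72 + 888.0·210.0) / (4908 + 888.0) = 77.66 mg/L.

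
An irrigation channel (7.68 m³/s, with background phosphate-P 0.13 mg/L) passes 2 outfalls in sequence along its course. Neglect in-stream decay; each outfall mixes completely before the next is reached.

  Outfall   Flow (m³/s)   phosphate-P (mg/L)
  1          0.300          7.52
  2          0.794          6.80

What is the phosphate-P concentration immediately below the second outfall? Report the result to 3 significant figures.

0.986 mg/L

Outfall 1: combined Q = 7.980 m³/s; C = (7.680·0.1300 + 0.3000·7.520)/7.980 = 0.4078 mg/L.
Outfall 2: combined Q = 8.774 m³/s; C = (7.980·0.4078 + 0.7940·6.800)/8.774 = 0.9863 mg/L.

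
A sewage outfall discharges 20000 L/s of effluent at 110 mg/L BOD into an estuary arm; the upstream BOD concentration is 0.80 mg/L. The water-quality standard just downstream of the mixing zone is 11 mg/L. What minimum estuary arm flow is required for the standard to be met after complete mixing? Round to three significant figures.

194000 L/s

Set C_mix = 11: (Q·0.8000 + 20000·110.0) / (Q + 20000) = 11
→ Q = 20000·(110.0 − 11)/(11 − 0.8000) = 194100 L/s.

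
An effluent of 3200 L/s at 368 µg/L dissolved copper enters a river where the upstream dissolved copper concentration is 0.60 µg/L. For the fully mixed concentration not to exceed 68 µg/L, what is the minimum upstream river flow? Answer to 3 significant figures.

14200 L/s

Set C_mix = 68: (Q·0.6000 + 3200·368.0) / (Q + 3200) = 68
→ Q = 3200·(368.0 − 68)/(68 − 0.6000) = 14240 L/s.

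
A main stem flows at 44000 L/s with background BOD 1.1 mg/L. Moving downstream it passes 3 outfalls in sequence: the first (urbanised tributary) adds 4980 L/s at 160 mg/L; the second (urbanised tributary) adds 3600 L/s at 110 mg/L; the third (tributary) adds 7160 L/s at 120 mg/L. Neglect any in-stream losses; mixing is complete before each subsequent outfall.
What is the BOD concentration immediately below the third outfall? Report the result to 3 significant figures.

After outfall 1: Q = 44000 + 4980 = 48980 L/s; C = (44000·1.100 + 4980·160.0)/48980 = 17.26 mg/L.
After outfall 2: Q = 48980 + 3600 = 52580 L/s; C = (48980·17.26 + 3600·110.0)/52580 = 23.61 mg/L.
After outfall 3: Q = 52580 + 7160 = 59740 L/s; C = (52580·23.61 + 7160·120.0)/59740 = 35.16 mg/L.

35.2 mg/L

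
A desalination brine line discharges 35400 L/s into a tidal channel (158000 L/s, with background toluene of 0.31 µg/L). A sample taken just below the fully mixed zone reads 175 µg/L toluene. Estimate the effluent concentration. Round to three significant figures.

955 µg/L

Mass balance: 158000·0.3100 + 35400·Cₑ = 193400·175.0
→ Cₑ = (193400·175.0 − 158000·0.3100) / 35400 = 954.7 µg/L.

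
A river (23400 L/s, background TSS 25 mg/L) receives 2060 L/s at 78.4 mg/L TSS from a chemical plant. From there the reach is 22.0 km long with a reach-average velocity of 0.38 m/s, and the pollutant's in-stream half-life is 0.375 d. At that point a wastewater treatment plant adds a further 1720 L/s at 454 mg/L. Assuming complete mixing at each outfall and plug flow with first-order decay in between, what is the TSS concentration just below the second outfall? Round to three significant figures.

Flow-weighted average: C = (23400·25.00 + 2060·78.40) / 25460 = 746500/25460 = 29.32 mg/L; combined flow 25460 L/s.
Travel time t = 22.0·1000 / 0.38 = 57890 s = 16.08 h.
Half-life 0.375 d → k = ln 2 / 0.375 = 1.848 d⁻¹.
Applying C = C₀e^(−kt): 29.32 × 0.2898 = 8.497 mg/L.
Second outfall: C = (25460·8.497 + 1720·454.0)/27180 = 36.69 mg/L.

36.7 mg/L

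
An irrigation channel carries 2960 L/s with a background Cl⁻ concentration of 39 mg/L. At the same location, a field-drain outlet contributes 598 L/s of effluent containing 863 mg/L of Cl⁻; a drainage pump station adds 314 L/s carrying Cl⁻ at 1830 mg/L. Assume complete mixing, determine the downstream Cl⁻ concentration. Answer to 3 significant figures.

312 mg/L

Flow-weighted average: C = (2960·39.00 + 598.0·863.0 + 314.0·1830) / 3872 = 1206000/3872 = 311.5 mg/L.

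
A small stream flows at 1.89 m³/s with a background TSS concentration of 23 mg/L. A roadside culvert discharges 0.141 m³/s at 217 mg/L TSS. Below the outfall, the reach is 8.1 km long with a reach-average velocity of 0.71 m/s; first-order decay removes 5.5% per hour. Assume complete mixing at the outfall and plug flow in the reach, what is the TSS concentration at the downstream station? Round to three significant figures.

Mass balance: C = (1.890·23.00 + 0.1410·217.0) / 2.031 = 74.07/2.031 = 36.47 mg/L.
Travel time t = 8.1·1000 / 0.71 = 11410 s = 3.169 h.
5.5%/h lost → k = −ln(1 − 0.055) = 0.05657 h⁻¹.
Applying C = C₀e^(−kt): 36.47 × 0.8359 = 30.48 mg/L.

30.5 mg/L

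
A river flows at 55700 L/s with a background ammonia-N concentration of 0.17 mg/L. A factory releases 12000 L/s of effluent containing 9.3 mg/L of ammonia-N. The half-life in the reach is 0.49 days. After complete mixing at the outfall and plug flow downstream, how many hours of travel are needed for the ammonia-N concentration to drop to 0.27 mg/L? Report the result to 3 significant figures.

Conservation of mass: C = (55700·0.1700 + 12000·9.300) / 67700 = 121100/67700 = 1.788 mg/L.
Half-life 0.49 d → k = ln 2 / 0.49 = 1.415 d⁻¹.
1.788·exp(−k·t) = 0.27 → t = ln(1.788/0.27)/k = 115500 s = 32.08 h.

32.1 h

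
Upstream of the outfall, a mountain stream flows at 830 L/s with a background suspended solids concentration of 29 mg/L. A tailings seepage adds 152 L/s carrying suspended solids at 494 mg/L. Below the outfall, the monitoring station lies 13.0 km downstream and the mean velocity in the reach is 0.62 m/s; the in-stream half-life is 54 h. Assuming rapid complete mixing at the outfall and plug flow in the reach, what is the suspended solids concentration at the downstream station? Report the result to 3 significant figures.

93.7 mg/L

Flow-weighted average: C = (830.0·29.00 + 152.0·494.0) / 982.0 = 99160/982.0 = 101.0 mg/L.
Travel time t = 13.0·1000 / 0.62 = 20970 s = 5.824 h.
Half-life 54 h → k = ln 2 / 54 = 0.01284 h⁻¹ = 0.3081 d⁻¹.
Applying C = C₀e^(−kt): 101.0 × 0.9280 = 93.70 mg/L.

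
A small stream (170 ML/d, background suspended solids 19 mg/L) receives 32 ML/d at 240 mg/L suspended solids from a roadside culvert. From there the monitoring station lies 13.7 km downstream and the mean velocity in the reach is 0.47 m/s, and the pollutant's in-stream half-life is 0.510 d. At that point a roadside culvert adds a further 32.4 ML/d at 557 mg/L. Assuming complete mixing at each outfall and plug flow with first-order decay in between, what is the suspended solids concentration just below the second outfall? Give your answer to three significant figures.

106 mg/L

Flow-weighted average: C = (170.0·19.00 + 32.00·240.0) / 202.0 = 10910/202.0 = 54.01 mg/L; combined flow 202.0 ML/d.
Travel time t = 13.7·1000 / 0.47 = 29150 s = 8.097 h.
Half-life 0.510 d → k = ln 2 / 0.510 = 1.359 d⁻¹.
Applying C = C₀e^(−kt): 54.01 × 0.6322 = 34.15 mg/L.
Second outfall: C = (202.0·34.15 + 32.40·557.0)/234.4 = 106.4 mg/L.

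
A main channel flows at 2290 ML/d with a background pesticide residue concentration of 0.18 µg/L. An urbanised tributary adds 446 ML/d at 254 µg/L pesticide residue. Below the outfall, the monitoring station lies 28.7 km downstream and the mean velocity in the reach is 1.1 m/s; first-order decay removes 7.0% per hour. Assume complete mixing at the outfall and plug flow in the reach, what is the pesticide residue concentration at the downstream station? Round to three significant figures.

24.6 µg/L

Mixed concentration C = ΣQC/ΣQ = (2290·0.1800 + 446.0·254.0) / 2736 = 113700/2736 = 41.56 µg/L.
Travel time t = 28.7·1000 / 1.1 = 26090 s = 7.247 h.
7.0%/h lost → k = −ln(1 − 0.07) = 0.07257 h⁻¹.
Applying C = C₀e^(−kt): 41.56 × 0.5910 = 24.56 µg/L.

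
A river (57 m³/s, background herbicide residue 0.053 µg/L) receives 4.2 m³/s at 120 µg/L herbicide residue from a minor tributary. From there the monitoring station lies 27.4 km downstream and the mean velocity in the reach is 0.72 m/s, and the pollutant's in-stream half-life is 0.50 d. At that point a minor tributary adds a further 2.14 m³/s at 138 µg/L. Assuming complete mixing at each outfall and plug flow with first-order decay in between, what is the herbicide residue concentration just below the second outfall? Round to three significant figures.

9.01 µg/L

Mixed concentration C = ΣQC/ΣQ = (57.00·0.05300 + 4.200·120.0) / 61.20 = 507.0/61.20 = 8.285 µg/L; combined flow 61.20 m³/s.
Travel time t = 27.4·1000 / 0.72 = 38060 s = 10.57 h.
Half-life 0.50 d → k = ln 2 / 0.50 = 1.386 d⁻¹.
Applying C = C₀e^(−kt): 8.285 × 0.5430 = 4.499 µg/L.
At the second outfall, C = (61.20·4.499 + 2.140·138.0) / (61.20 + 2.140) = 9.009 µg/L.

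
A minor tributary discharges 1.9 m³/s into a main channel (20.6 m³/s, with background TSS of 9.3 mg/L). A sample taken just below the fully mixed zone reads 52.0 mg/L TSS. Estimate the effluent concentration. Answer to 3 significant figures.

515 mg/L

Mass balance: 20.60·9.300 + 1.900·Cₑ = 22.50·52.00
→ Cₑ = (22.50·52.00 − 20.60·9.300) / 1.900 = 515.0 mg/L.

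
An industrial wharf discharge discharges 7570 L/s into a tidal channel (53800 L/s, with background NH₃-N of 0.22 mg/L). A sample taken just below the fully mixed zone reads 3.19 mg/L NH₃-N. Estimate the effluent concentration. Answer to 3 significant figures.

Mass balance: 53800·0.2200 + 7570·Cₑ = 61370·3.190
→ Cₑ = (61370·3.190 − 53800·0.2200) / 7570 = 24.30 mg/L.

24.3 mg/L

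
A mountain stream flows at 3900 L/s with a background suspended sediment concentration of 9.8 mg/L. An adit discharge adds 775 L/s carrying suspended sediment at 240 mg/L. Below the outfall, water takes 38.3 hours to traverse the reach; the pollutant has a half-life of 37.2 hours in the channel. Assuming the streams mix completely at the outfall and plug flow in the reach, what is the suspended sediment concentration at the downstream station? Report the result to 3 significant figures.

23.5 mg/L

After mixing, C = (3900·9.800 + 775.0·240.0) / 4675 = 224200/4675 = 47.96 mg/L.
Half-life 37.2 h → k = ln 2 / 37.2 = 0.01863 h⁻¹ = 0.4472 d⁻¹.
Applying C = C₀e^(−kt): 47.96 × 0.4899 = 23.49 mg/L.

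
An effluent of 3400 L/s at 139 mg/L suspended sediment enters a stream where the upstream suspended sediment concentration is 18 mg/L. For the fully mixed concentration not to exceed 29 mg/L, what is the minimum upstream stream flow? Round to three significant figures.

34000 L/s

Set C_mix = 29: (Q·18.00 + 3400·139.0) / (Q + 3400) = 29
→ Q = 3400·(139.0 − 29)/(29 − 18.00) = 34000 L/s.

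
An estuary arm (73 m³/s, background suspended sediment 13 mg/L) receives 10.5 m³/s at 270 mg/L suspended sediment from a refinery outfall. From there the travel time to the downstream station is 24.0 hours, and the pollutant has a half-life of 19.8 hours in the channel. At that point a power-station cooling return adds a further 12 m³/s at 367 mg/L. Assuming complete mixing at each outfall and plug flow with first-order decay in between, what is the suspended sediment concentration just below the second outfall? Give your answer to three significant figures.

63.2 mg/L

Conservation of mass: C = (73.00·13.00 + 10.50·270.0) / 83.50 = 3784/83.50 = 45.32 mg/L; combined flow 83.50 m³/s.
Half-life 19.8 h → k = ln 2 / 19.8 = 0.03501 h⁻¹ = 0.8402 d⁻¹.
After decay, C = 45.32 × e^(−kt) = 45.32 × 0.4316 = 19.56 mg/L.
Second outfall: C = (83.50·19.56 + 12.00·367.0)/95.50 = 63.22 mg/L.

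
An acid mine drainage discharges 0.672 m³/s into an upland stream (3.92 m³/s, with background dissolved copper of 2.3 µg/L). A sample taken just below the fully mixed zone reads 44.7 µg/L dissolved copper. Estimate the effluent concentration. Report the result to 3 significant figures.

Mass balance: 3.920·2.300 + 0.6720·Cₑ = 4.592·44.70
→ Cₑ = (4.592·44.70 − 3.920·2.300) / 0.6720 = 292.0 µg/L.

292 µg/L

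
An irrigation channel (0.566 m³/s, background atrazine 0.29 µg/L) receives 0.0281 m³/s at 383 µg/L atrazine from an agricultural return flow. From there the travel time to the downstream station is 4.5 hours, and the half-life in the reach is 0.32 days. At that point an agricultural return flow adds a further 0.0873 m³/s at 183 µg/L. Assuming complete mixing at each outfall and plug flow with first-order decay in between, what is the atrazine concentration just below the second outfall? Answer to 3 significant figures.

34.1 µg/L

Mixed concentration C = ΣQC/ΣQ = (0.5660·0.2900 + 0.02810·383.0) / 0.5941 = 10.93/0.5941 = 18.39 µg/L; combined flow 0.5941 m³/s.
Half-life 0.32 d → k = ln 2 / 0.32 = 2.166 d⁻¹.
First-order decay: C = 18.39·exp(−k·t) = 18.39·0.6662 = 12.25 µg/L.
At the second outfall, C = (0.5941·12.25 + 0.08730·183.0) / (0.5941 + 0.08730) = 34.13 µg/L.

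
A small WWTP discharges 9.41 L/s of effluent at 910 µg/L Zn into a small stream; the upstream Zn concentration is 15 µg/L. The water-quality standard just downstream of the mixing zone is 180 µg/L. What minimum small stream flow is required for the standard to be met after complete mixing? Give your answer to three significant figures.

Set C_mix = 180: (Q·15.00 + 9.410·910.0) / (Q + 9.410) = 180
→ Q = 9.410·(910.0 − 180)/(180 − 15.00) = 41.63 L/s.

41.6 L/s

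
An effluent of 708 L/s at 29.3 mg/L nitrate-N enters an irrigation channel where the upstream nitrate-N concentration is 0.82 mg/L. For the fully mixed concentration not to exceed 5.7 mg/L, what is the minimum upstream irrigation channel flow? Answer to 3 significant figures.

3420 L/s

Set C_mix = 5.7: (Q·0.8200 + 708.0·29.30) / (Q + 708.0) = 5.7
→ Q = 708.0·(29.30 − 5.7)/(5.7 − 0.8200) = 3424 L/s.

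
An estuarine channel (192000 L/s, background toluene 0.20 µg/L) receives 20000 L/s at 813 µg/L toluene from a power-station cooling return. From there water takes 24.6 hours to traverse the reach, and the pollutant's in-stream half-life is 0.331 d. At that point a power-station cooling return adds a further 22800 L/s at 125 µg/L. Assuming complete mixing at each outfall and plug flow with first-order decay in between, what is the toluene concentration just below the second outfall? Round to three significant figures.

20.3 µg/L

After mixing, C = (192000·0.2000 + 20000·813.0) / 212000 = 16300000/212000 = 76.88 µg/L; combined flow 212000 L/s.
Half-life 0.331 d → k = ln 2 / 0.331 = 2.094 d⁻¹.
First-order decay: C = 76.88·exp(−k·t) = 76.88·0.1169 = 8.987 µg/L.
Second outfall: C = (212000·8.987 + 22800·125.0)/234800 = 20.25 µg/L.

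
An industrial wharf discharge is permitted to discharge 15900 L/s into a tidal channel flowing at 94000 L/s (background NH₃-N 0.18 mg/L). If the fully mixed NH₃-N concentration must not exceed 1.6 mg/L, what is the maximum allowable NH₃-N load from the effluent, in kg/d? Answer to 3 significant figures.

Mass balance at the limit: 94000·0.1800 + 15900·Cₑ = 109900·1.6 → Cₑ = 9.995 mg/L.
15900 L/s = 15.90 m³/s. Load = 15.90 m³/s × 9.995 g/m³ × 86 400 s/d = 13730 kg/d.

13700 kg/d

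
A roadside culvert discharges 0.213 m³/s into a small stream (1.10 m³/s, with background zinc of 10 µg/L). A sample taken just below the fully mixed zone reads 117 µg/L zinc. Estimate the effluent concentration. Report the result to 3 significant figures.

670 µg/L

Mass balance: 1.100·10.00 + 0.2130·Cₑ = 1.313·117.0
→ Cₑ = (1.313·117.0 − 1.100·10.00) / 0.2130 = 669.6 µg/L.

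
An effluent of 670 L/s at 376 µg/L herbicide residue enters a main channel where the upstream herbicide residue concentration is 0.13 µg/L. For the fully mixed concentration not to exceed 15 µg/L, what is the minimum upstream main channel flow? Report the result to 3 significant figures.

Set C_mix = 15: (Q·0.1300 + 670.0·376.0) / (Q + 670.0) = 15
→ Q = 670.0·(376.0 − 15)/(15 − 0.1300) = 16270 L/s.

16300 L/s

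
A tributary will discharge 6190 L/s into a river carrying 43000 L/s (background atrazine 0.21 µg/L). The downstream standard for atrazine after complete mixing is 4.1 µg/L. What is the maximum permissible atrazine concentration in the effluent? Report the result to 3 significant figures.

31.1 µg/L

At the limit, (Qr·Cr + Qe·Cₑ)/(Qr + Qe) = 4.1:
Cₑ = (49190·4.1 − 43000·0.2100) / 6190 = 31.12 µg/L.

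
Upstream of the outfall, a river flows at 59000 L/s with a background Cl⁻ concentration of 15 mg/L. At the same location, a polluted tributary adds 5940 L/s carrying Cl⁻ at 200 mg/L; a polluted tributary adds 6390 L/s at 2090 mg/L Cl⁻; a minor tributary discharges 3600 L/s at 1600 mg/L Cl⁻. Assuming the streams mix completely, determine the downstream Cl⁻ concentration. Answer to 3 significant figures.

Conservation of mass: C = (59000·15.00 + 5940·200.0 + 6390·2090 + 3600·1600) / 74930 = 21190000/74930 = 282.8 mg/L.

283 mg/L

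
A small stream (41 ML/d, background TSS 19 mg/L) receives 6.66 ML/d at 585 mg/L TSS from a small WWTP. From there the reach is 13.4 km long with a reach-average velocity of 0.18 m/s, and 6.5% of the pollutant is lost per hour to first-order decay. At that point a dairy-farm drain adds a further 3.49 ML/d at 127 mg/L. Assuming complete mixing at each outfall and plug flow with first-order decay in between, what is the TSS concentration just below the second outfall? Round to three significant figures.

31.4 mg/L

Flow-weighted average: C = (41.00·19.00 + 6.660·585.0) / 47.66 = 4675/47.66 = 98.09 mg/L; combined flow 47.66 ML/d.
Travel time t = 13.4·1000 / 0.18 = 74440 s = 20.68 h.
6.5%/h lost → k = −ln(1 − 0.065) = 0.06721 h⁻¹.
First-order decay: C = 98.09·exp(−k·t) = 98.09·0.2491 = 24.44 mg/L.
Second outfall: C = (47.66·24.44 + 3.490·127.0)/51.15 = 31.44 mg/L.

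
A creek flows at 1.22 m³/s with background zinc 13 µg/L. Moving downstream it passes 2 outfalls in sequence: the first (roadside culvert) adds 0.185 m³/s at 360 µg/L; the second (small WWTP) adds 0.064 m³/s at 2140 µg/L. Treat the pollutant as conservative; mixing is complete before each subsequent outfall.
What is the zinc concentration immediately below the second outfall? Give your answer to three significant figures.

149 µg/L

After outfall 1: Q = 1.220 + 0.1850 = 1.405 m³/s; C = (1.220·13.00 + 0.1850·360.0)/1.405 = 58.69 µg/L.
After outfall 2: Q = 1.405 + 0.06400 = 1.469 m³/s; C = (1.405·58.69 + 0.06400·2140)/1.469 = 149.4 µg/L.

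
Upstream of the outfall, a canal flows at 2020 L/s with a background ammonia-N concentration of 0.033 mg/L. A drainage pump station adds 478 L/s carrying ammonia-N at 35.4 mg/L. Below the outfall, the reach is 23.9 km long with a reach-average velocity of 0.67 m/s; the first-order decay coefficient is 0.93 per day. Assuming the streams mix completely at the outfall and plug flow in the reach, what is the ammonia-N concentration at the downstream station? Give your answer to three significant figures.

4.63 mg/L

Mass balance: C = (2020·0.03300 + 478.0·35.40) / 2498 = 16990/2498 = 6.801 mg/L.
Travel time t = 23.9·1000 / 0.67 = 35670 s = 9.909 h.
Applying C = C₀e^(−kt): 6.801 × 0.6812 = 4.632 mg/L.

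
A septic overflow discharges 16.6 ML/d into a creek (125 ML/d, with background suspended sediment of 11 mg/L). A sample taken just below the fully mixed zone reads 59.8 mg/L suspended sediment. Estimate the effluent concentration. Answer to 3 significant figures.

Mass balance: 125.0·11.00 + 16.60·Cₑ = 141.6·59.80
→ Cₑ = (141.6·59.80 − 125.0·11.00) / 16.60 = 427.3 mg/L.

427 mg/L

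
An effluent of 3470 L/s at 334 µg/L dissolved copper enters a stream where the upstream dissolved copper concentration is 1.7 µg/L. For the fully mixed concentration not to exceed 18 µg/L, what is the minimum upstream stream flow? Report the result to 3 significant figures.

Set C_mix = 18: (Q·1.700 + 3470·334.0) / (Q + 3470) = 18
→ Q = 3470·(334.0 − 18)/(18 − 1.700) = 67270 L/s.

67300 L/s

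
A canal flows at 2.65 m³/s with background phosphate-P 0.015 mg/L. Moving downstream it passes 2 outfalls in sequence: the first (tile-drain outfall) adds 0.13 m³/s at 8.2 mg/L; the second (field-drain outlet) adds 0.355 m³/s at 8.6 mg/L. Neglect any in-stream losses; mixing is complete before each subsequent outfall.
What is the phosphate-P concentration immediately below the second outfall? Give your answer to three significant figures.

1.33 mg/L

After outfall 1: Q = 2.650 + 0.1300 = 2.780 m³/s; C = (2.650·0.01500 + 0.1300·8.200)/2.780 = 0.3978 mg/L.
After outfall 2: Q = 2.780 + 0.3550 = 3.135 m³/s; C = (2.780·0.3978 + 0.3550·8.600)/3.135 = 1.327 mg/L.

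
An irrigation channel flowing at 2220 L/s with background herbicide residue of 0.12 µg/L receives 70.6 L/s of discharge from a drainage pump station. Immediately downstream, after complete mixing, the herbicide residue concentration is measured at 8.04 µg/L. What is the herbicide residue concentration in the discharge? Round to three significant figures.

257 µg/L

Mass balance: 2220·0.1200 + 70.60·Cₑ = 2291·8.040
→ Cₑ = (2291·8.040 − 2220·0.1200) / 70.60 = 257.1 µg/L.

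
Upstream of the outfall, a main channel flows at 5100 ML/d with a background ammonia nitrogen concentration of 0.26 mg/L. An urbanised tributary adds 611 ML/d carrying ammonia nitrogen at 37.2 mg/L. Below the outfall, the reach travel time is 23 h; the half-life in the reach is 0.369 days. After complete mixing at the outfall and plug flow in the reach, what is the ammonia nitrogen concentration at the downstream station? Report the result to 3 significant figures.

0.696 mg/L

Conservation of mass: C = (5100·0.2600 + 611.0·37.20) / 5711 = 24060/5711 = 4.212 mg/L.
Half-life 0.369 d → k = ln 2 / 0.369 = 1.878 d⁻¹.
Decay over the reach: 4.212·exp(−kt) = 4.212·0.1653 = 0.6961 mg/L.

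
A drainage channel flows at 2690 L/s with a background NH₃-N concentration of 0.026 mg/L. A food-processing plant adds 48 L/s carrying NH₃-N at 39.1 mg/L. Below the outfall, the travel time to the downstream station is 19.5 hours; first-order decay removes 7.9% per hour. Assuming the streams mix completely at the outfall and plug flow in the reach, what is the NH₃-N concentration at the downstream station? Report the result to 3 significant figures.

0.143 mg/L

Flow-weighted average: C = (2690·0.02600 + 48.00·39.10) / 2738 = 1947/2738 = 0.7110 mg/L.
7.9%/h lost → k = −ln(1 − 0.079) = 0.08230 h⁻¹.
Applying C = C₀e^(−kt): 0.7110 × 0.2009 = 0.1429 mg/L.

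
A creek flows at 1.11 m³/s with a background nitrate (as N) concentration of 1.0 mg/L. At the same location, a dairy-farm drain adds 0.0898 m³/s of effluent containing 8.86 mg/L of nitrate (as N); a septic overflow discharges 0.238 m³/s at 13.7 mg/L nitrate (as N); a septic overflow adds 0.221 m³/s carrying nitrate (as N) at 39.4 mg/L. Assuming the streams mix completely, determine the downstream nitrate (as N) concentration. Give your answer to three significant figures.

Mass balance: C = (1.110·1.000 + 0.08980·8.860 + 0.2380·13.70 + 0.2210·39.40) / 1.659 = 13.87/1.659 = 8.364 mg/L.

8.36 mg/L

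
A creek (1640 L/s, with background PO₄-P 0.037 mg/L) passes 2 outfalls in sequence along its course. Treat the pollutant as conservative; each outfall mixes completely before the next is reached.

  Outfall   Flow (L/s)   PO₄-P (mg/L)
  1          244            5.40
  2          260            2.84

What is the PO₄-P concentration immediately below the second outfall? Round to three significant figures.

Outfall 1: combined Q = 1884 L/s; C = (1640·0.03700 + 244.0·5.400)/1884 = 0.7316 mg/L.
Outfall 2: combined Q = 2144 L/s; C = (1884·0.7316 + 260.0·2.840)/2144 = 0.9873 mg/L.

0.987 mg/L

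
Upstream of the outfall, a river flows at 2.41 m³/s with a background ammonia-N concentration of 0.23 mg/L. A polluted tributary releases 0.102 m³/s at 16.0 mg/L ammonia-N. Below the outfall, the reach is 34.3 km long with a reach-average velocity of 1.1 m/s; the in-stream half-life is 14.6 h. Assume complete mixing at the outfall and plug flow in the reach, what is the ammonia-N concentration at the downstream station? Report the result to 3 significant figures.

Flow-weighted average: C = (2.410·0.2300 + 0.1020·16.00) / 2.512 = 2.186/2.512 = 0.8703 mg/L.
Travel time t = 34.3·1000 / 1.1 = 31180 s = 8.662 h.
Half-life 14.6 h → k = ln 2 / 14.6 = 0.04748 h⁻¹ = 1.139 d⁻¹.
After decay, C = 0.8703 × e^(−kt) = 0.8703 × 0.6628 = 0.5769 mg/L.

0.577 mg/L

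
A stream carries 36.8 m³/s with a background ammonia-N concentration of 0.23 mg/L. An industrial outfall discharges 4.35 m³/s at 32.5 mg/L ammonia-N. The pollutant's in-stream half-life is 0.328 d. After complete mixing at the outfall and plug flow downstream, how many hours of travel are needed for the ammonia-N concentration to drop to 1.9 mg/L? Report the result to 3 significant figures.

7.39 h

Mass balance: C = (36.80·0.2300 + 4.350·32.50) / 41.15 = 149.8/41.15 = 3.641 mg/L.
Half-life 0.328 d → k = ln 2 / 0.328 = 2.113 d⁻¹.
3.641·exp(−k·t) = 1.9 → t = ln(3.641/1.9)/k = 26590 s = 7.387 h.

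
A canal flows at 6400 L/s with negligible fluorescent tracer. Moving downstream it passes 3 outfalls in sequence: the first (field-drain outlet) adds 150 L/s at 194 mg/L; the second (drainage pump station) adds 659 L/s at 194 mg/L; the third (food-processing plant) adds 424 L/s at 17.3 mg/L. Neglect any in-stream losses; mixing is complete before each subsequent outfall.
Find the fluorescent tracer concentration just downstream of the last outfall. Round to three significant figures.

21.5 mg/L

After outfall 1: Q = 6400 + 150.0 = 6550 L/s; C = (6400·0 + 150.0·194.0)/6550 = 4.443 mg/L.
After outfall 2: Q = 6550 + 659.0 = 7209 L/s; C = (6550·4.443 + 659.0·194.0)/7209 = 21.77 mg/L.
After outfall 3: Q = 7209 + 424.0 = 7633 L/s; C = (7209·21.77 + 424.0·17.30)/7633 = 21.52 mg/L.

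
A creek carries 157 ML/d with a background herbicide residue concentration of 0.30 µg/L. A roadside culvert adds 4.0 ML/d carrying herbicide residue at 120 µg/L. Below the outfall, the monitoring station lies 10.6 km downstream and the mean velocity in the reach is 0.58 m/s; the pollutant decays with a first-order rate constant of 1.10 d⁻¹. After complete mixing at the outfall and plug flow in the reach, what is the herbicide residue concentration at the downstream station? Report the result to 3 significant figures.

2.59 µg/L

Mass balance: C = (157.0·0.3000 + 4.000·120.0) / 161.0 = 527.1/161.0 = 3.274 µg/L.
Travel time t = 10.6·1000 / 0.58 = 18280 s = 5.077 h.
Applying C = C₀e^(−kt): 3.274 × 0.7924 = 2.594 µg/L.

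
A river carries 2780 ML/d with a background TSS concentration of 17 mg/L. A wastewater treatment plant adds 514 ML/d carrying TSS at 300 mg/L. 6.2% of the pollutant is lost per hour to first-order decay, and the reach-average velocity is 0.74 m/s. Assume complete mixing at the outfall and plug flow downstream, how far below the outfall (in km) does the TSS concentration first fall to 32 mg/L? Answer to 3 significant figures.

27.0 km

Mass balance: C = (2780·17.00 + 514.0·300.0) / 3294 = 201500/3294 = 61.16 mg/L.
6.2%/h lost → k = −ln(1 − 0.062) = 0.06401 h⁻¹.
Set 61.16·exp(−k·t) = 32 → t = ln(61.16/32)/k = 36430 s = 10.12 h.
Distance = v·t = 0.74·36430 = 26960 m = 26.96 km.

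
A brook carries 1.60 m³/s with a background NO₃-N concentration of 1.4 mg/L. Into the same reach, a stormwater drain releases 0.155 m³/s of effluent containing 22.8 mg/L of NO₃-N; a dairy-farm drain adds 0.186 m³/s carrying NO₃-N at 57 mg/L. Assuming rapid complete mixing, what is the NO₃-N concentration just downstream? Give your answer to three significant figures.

Flow-weighted average: C = (1.600·1.400 + 0.1550·22.80 + 0.1860·57.00) / 1.941 = 16.38/1.941 = 8.437 mg/L.

8.44 mg/L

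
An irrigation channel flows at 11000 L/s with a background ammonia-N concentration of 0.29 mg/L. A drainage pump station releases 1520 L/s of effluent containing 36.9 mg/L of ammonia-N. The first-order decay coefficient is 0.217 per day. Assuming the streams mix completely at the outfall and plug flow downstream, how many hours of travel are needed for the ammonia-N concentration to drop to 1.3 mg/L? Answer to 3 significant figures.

143 h

Mass balance: C = (11000·0.2900 + 1520·36.90) / 12520 = 59280/12520 = 4.735 mg/L.
4.735·exp(−k·t) = 1.3 → t = ln(4.735/1.3)/k = 514600 s = 143.0 h.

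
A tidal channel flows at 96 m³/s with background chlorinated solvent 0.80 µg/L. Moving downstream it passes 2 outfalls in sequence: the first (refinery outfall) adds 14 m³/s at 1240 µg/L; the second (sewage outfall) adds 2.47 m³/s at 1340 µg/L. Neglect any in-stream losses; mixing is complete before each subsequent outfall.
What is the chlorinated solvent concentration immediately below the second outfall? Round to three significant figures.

After outfall 1: Q = 96.00 + 14.00 = 110.0 m³/s; C = (96.00·0.8000 + 14.00·1240)/110.0 = 158.5 µg/L.
After outfall 2: Q = 110.0 + 2.470 = 112.5 m³/s; C = (110.0·158.5 + 2.470·1340)/112.5 = 184.5 µg/L.

184 µg/L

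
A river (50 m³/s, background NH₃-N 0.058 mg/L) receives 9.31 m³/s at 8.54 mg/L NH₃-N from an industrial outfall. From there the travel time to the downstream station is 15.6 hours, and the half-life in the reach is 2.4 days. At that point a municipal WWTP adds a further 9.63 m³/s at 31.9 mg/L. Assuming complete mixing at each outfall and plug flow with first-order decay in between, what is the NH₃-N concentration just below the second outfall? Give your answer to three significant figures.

Conservation of mass: C = (50.00·0.05800 + 9.310·8.540) / 59.31 = 82.41/59.31 = 1.389 mg/L; combined flow 59.31 m³/s.
Half-life 2.4 d → k = ln 2 / 2.4 = 0.2888 d⁻¹.
First-order decay: C = 1.389·exp(−k·t) = 1.389·0.8288 = 1.152 mg/L.
Second outfall: C = (59.31·1.152 + 9.630·31.90)/68.94 = 5.447 mg/L.

5.45 mg/L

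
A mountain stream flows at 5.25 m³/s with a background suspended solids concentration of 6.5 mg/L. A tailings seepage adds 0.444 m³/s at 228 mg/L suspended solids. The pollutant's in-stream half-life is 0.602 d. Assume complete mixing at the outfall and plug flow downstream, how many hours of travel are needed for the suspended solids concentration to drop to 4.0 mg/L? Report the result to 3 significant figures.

Flow-weighted average: C = (5.250·6.500 + 0.4440·228.0) / 5.694 = 135.4/5.694 = 23.77 mg/L.
Half-life 0.602 d → k = ln 2 / 0.602 = 1.151 d⁻¹.
23.77·exp(−k·t) = 4.0 → t = ln(23.77/4.0)/k = 133700 s = 37.15 h.

37.1 h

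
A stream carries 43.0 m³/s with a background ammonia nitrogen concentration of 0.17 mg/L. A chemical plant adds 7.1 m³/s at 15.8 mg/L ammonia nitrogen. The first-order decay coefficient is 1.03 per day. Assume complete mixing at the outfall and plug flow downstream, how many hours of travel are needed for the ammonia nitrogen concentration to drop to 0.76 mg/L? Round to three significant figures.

26.6 h

Mass balance: C = (43.00·0.1700 + 7.100·15.80) / 50.10 = 119.5/50.10 = 2.385 mg/L.
2.385·exp(−k·t) = 0.76 → t = ln(2.385/0.76)/k = 95930 s = 26.65 h.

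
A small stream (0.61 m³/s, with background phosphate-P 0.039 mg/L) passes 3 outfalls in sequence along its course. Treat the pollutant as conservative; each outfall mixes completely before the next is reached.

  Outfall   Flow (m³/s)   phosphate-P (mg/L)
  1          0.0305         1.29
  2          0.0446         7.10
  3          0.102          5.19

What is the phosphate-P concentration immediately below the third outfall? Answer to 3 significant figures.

Outfall 1: combined Q = 0.6405 m³/s; C = (0.6100·0.03900 + 0.03050·1.290)/0.6405 = 0.09857 mg/L.
Outfall 2: combined Q = 0.6851 m³/s; C = (0.6405·0.09857 + 0.04460·7.100)/0.6851 = 0.5544 mg/L.
Outfall 3: combined Q = 0.7871 m³/s; C = (0.6851·0.5544 + 0.1020·5.190)/0.7871 = 1.155 mg/L.

1.16 mg/L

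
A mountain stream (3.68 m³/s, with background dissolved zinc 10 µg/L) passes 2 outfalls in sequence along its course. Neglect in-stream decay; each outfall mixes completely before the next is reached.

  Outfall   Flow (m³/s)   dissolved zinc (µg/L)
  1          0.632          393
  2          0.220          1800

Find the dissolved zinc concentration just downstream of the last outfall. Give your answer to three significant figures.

Outfall 1: combined Q = 4.312 m³/s; C = (3.680·10.00 + 0.6320·393.0)/4.312 = 66.14 µg/L.
Outfall 2: combined Q = 4.532 m³/s; C = (4.312·66.14 + 0.2200·1800)/4.532 = 150.3 µg/L.

150 µg/L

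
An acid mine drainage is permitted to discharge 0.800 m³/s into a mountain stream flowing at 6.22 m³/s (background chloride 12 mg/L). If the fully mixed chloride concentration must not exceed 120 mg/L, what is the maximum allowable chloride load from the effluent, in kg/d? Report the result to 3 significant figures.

66300 kg/d

Mass balance at the limit: 6.220·12.00 + 0.8000·Cₑ = 7.020·120 → Cₑ = 959.7 mg/L.
Load = 0.8000 m³/s × 959.7 g/m³ × 86 400 s/d = 66330 kg/d.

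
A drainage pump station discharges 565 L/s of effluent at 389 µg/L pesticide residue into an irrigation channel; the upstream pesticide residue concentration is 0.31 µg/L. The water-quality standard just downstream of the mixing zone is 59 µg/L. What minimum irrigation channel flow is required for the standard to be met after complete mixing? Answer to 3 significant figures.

3180 L/s

Set C_mix = 59: (Q·0.3100 + 565.0·389.0) / (Q + 565.0) = 59
→ Q = 565.0·(389.0 − 59)/(59 − 0.3100) = 3177 L/s.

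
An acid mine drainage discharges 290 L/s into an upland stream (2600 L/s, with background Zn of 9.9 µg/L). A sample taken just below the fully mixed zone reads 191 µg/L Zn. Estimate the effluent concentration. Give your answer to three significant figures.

1810 µg/L

Mass balance: 2600·9.900 + 290.0·Cₑ = 2890·191.0
→ Cₑ = (2890·191.0 − 2600·9.900) / 290.0 = 1815 µg/L.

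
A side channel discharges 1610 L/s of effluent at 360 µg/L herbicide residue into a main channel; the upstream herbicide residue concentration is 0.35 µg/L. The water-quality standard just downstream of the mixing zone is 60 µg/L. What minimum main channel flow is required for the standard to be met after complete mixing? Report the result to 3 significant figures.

8100 L/s

Set C_mix = 60: (Q·0.3500 + 1610·360.0) / (Q + 1610) = 60
→ Q = 1610·(360.0 − 60)/(60 − 0.3500) = 8097 L/s.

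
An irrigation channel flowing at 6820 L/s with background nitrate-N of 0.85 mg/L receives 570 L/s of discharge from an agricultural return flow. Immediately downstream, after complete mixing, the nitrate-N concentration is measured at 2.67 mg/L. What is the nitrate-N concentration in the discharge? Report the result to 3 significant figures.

24.4 mg/L

Mass balance: 6820·0.8500 + 570.0·Cₑ = 7390·2.670
→ Cₑ = (7390·2.670 − 6820·0.8500) / 570.0 = 24.45 mg/L.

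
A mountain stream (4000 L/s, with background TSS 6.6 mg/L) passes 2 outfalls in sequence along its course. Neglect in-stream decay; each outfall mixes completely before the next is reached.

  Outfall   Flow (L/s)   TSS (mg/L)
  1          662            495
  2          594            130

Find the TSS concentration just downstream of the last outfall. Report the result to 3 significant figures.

Below outfall 1: Q → 4662 L/s, C = (4000·6.600 + 662.0·495.0)/4662 = 75.95 mg/L.
Below outfall 2: Q → 5256 L/s, C = (4662·75.95 + 594.0·130.0)/5256 = 82.06 mg/L.

82.1 mg/L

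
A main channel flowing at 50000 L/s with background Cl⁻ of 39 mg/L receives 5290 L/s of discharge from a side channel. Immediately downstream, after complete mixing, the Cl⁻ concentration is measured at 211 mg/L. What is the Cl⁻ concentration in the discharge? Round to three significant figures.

Mass balance: 50000·39.00 + 5290·Cₑ = 55290·211.0
→ Cₑ = (55290·211.0 − 50000·39.00) / 5290 = 1837 mg/L.

1840 mg/L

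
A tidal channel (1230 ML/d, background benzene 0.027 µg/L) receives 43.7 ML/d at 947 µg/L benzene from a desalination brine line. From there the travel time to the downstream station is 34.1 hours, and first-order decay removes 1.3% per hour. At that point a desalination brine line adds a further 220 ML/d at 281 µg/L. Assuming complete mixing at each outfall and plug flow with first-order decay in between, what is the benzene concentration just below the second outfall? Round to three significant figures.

59.1 µg/L

Conservation of mass: C = (1230·0.02700 + 43.70·947.0) / 1274 = 41420/1274 = 32.52 µg/L; combined flow 1274 ML/d.
1.3%/h lost → k = −ln(1 − 0.013) = 0.01309 h⁻¹.
After decay, C = 32.52 × e^(−kt) = 32.52 × 0.6401 = 20.81 µg/L.
At the second outfall, C = (1274·20.81 + 220.0·281.0) / (1274 + 220.0) = 59.13 µg/L.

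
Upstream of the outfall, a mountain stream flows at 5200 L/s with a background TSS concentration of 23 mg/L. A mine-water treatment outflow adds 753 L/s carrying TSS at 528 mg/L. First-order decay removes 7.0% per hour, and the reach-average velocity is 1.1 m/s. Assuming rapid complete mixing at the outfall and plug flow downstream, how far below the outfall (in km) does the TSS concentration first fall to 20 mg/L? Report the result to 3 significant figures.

After mixing, C = (5200·23.00 + 753.0·528.0) / 5953 = 517200/5953 = 86.88 mg/L.
7.0%/h lost → k = −ln(1 − 0.07) = 0.07257 h⁻¹.
Set 86.88·exp(−k·t) = 20 → t = ln(86.88/20)/k = 72860 s = 20.24 h.
Distance = v·t = 1.1·72860 = 80150 m = 80.15 km.

80.1 km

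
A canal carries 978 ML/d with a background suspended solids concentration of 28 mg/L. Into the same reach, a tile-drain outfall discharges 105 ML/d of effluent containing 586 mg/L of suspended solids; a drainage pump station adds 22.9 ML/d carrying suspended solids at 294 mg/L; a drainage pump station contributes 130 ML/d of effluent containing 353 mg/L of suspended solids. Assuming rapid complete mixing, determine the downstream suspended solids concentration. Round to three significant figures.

Flow-weighted average: C = (978.0·28.00 + 105.0·586.0 + 22.90·294.0 + 130.0·353.0) / 1236 = 141500/1236 = 114.5 mg/L.

115 mg/L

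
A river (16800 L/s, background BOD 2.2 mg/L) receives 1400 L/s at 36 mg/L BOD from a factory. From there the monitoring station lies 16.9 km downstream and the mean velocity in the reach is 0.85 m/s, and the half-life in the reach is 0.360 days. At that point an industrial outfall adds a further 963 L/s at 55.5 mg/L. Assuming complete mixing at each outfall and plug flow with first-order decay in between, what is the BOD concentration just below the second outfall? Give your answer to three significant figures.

Flow-weighted average: C = (16800·2.200 + 1400·36.00) / 18200 = 87360/18200 = 4.800 mg/L; combined flow 18200 L/s.
Travel time t = 16.9·1000 / 0.85 = 19880 s = 5.523 h.
Half-life 0.360 d → k = ln 2 / 0.360 = 1.925 d⁻¹.
First-order decay: C = 4.800·exp(−k·t) = 4.800·0.6421 = 3.082 mg/L.
Second outfall: C = (18200·3.082 + 963.0·55.50)/19160 = 5.716 mg/L.

5.72 mg/L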